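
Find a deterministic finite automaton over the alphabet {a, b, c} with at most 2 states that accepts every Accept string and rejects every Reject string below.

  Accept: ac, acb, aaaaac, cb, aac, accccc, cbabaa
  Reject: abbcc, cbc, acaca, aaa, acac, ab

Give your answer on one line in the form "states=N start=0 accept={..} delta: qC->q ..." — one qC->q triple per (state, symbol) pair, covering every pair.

State merging on the prefix tree: take the shortest (then alphabetical) example prefix whose next move is undefined and point that move at state 0, else 1, else 2, ...; a target is out if some Accept/Reject pair would then sit in one state with the same input left (inseparable). If every existing state is out, open a new one.
a: 0a undefined. 0a->0: ok.
c: 0c undefined. 0c->0: no, ac/acaca meet in 0. Open state 1: 0c->1.
ab: 0b undefined. 0b->0: ok.
cb: 1b undefined. 1b->0: no, ac/cbc meet in 1. 1b->1: ok.
aca: 1a undefined. 1a->0: no, ac/acac meet in 1. 1a->1: ok.
acc: 1c undefined. 1c->0: ok.
All examples now run through 2 states with every (state, symbol) defined. Accept strings end in {1}, Reject strings end in {0}; accept={1}.

states=2 start=0 accept={1} delta: 0a->0 0b->0 0c->1 1a->1 1b->1 1c->0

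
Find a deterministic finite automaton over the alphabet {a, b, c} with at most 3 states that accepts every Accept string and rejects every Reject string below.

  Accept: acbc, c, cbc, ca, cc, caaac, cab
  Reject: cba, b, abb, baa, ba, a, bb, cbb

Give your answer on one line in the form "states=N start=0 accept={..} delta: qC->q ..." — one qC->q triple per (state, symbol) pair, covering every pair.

states=3 start=0 accept={1,2} delta: 0a->0 0b->0 0c->1 1a->1 1b->2 1c->1 2a->0 2b->0 2c->1

State merging on the prefix tree: take the shortest (then alphabetical) example prefix whose next move is undefined and point that move at state 0, else 1, else 2, ...; a target is out if some Accept/Reject pair would then sit in one state with the same input left (inseparable). If every existing state is out, open a new one.
a: 0a undefined. 0a->0: ok.
b: 0b undefined. 0b->0: ok.
c: 0c undefined. 0c->0: no, acbc/cba meet in 0. Open state 1: 0c->1.
ca: 1a undefined. 1a->0: no, ca/b meet in 0. 1a->1: ok.
cb: 1b undefined. 1b->0: no, cab/cba meet in 0. 1b->1: no, c/cba meet in 1. Open state 2: 1b->2.
cc: 1c undefined. 1c->0: no, cc/b meet in 0. 1c->1: ok.
cba: 2a undefined. 2a->0: ok.
cbb: 2b undefined. 2b->0: ok.
cbc: 2c undefined. 2c->0: no, acbc/cba meet in 0. 2c->1: ok.
All examples now run through 3 states with every (state, symbol) defined. Accept strings end in {1,2}, Reject strings end in {0}; accept={1,2}.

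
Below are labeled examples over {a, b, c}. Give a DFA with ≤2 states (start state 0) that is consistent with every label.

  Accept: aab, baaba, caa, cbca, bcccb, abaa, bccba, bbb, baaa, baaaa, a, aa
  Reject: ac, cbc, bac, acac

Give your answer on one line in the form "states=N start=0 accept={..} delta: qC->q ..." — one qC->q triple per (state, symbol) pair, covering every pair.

Fold the examples into a partial DFA from state 0: repeatedly fix the first undefined (state, symbol) met by the shortest-then-alphabetical prefix, trying targets in increasing order and rejecting any under which an Accept and a Reject string meet in one state with the same remainder; add a state when all current targets are rejected. Accepting states are where Accept strings end.
a: 0a undefined. 0a->0: ok.
b: 0b undefined. 0b->0: ok.
c: 0c undefined. 0c->0: no, aab/ac meet in 0. Open state 1: 0c->1.
ca: 1a undefined. 1a->0: ok.
cb: 1b undefined. 1b->0: ok.
bcc: 1c undefined. 1c->0: ok.
All examples now run through 2 states with every (state, symbol) defined. Accept strings end in {0}, Reject strings end in {1}; accept={0}.

states=2 start=0 accept={0} delta: 0a->0 0b->0 0c->1 1a->0 1b->0 1c->0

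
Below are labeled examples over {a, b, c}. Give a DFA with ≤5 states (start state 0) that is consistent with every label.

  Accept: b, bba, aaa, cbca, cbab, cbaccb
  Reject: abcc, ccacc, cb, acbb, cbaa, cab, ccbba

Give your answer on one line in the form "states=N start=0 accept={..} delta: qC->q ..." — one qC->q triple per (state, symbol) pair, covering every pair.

states=4 start=0 accept={0} delta: 0a->0 0b->0 0c->1 1a->1 1b->2 1c->1 2a->3 2b->1 2c->0 3a->1 3b->0 3c->2

State merging on the prefix tree: take the shortest (then alphabetical) example prefix whose next move is undefined and point that move at state 0, else 1, else 2, ...; a target is out if some Accept/Reject pair would then sit in one state with the same input left (inseparable). If every existing state is out, open a new one.
a: 0a undefined. 0a->0: ok.
b: 0b undefined. 0b->0: ok.
c: 0c undefined. 0c->0: no, b/abcc meet in 0. Open state 1: 0c->1.
ca: 1a undefined. 1a->0: no, b/cab meet in 0. 1a->1: ok.
cb: 1b undefined. 1b->0: no, b/cb meet in 0. 1b->1: no, cbab/cb meet in 1. Open state 2: 1b->2.
cc: 1c undefined. 1c->0: no, b/abcc meet in 0. 1c->1: ok.
cba: 2a undefined. 2a->0: no, b/cbaa meet in 0. 2a->1: no, cbab/cb meet in 2. 2a->2: no, cbab/acbb meet in 2 with "b" left. Open state 3: 2a->3.
cbc: 2c undefined. 2c->0: ok.
acbb: 2b undefined. 2b->0: no, b/acbb meet in 0. 2b->1: ok.
cbaa: 3a undefined. 3a->0: no, b/cbaa meet in 0. 3a->1: ok.
cbab: 3b undefined. 3b->0: ok.
cbac: 3c undefined. 3c->0: no, cbaccb/cb meet in 2. 3c->1: no, cbaccb/cb meet in 2. 3c->2: ok.
All examples now run through 4 states with every (state, symbol) defined. Accept strings end in {0}, Reject strings end in {1,2}; accept={0}.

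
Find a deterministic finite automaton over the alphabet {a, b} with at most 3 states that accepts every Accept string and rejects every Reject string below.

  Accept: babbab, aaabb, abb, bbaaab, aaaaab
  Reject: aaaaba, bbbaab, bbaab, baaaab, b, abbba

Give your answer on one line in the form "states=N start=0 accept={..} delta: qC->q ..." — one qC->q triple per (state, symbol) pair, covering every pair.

states=3 start=0 accept={2} delta: 0a->1 0b->0 1a->0 1b->2 2a->1 2b->2

Grow the machine one transition at a time. Run the examples from 0; the earliest place one falls off (shortest prefix, ties alphabetical) gets sent to the lowest-numbered state that keeps every Accept/Reject pair distinguishable — a pair clashes when both reach the same state with identical unread suffix — and to a fresh state only if none does.
a: 0a undefined. 0a->0: no, aaaaab/b meet in 0 with "b" left. Open state 1: 0a->1.
b: 0b undefined. 0b->0: ok.
aa: 1a undefined. 1a->0: ok.
ab: 1b undefined. 1b->0: no, babbab/bbbaab meet in 0. 1b->1: no, babbab/bbbaab meet in 0. Open state 2: 1b->2.
abb: 2b undefined. 2b->0: no, aaabb/bbbaab meet in 0. 2b->1: no, babbab/bbbaab meet in 0. 2b->2: ok.
abbba: 2a undefined. 2a->0: no, babbab/bbbaab meet in 0. 2a->1: ok.
All examples now run through 3 states with every (state, symbol) defined. Accept strings end in {2}, Reject strings end in {0,1}; accept={2}.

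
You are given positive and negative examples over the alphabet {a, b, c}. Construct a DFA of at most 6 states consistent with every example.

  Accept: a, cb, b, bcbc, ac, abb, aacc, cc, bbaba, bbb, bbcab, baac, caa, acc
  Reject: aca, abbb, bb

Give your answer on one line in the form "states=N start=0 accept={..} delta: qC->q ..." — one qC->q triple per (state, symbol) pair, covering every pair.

states=4 start=0 accept={0,1,3} delta: 0a->1 0b->1 0c->0 1a->0 1b->2 1c->3 2a->0 2b->1 2c->1 3a->2 3b->0 3c->0

Grow the machine one transition at a time. Run the examples from 0; the earliest place one falls off (shortest prefix, ties alphabetical) gets sent to the lowest-numbered state that keeps every Accept/Reject pair distinguishable — a pair clashes when both reach the same state with identical unread suffix — and to a fresh state only if none does.
a: 0a undefined. 0a->0: no, abb/bb meet in 0 with "bb" left. Open state 1: 0a->1.
b: 0b undefined. 0b->0: no, b/bb meet in 0. 0b->1: ok.
c: 0c undefined. 0c->0: ok.
aa: 1a undefined. 1a->0: ok.
ab: 1b undefined. 1b->0: no, aacc/abbb meet in 0. 1b->1: no, a/abbb meet in 1. Open state 2: 1b->2.
ac: 1c undefined. 1c->0: no, a/aca meet in 1. 1c->1: no, aacc/aca meet in 0. 1c->2: no, ac/bb meet in 2. Open state 3: 1c->3.
abb: 2b undefined. 2b->0: no, a/abbb meet in 1. 2b->1: ok.
aca: 3a undefined. 3a->0: no, aacc/aca meet in 0. 3a->1: no, a/aca meet in 1. 3a->2: ok.
acc: 3c undefined. 3c->0: ok.
bba: 2a undefined. 2a->0: ok.
bbc: 2c undefined. 2c->0: no, bbcab/aca meet in 2. 2c->1: ok.
bcb: 3b undefined. 3b->0: ok.
All examples now run through 4 states with every (state, symbol) defined. Accept strings end in {0,1,3}, Reject strings end in {2}; accept={0,1,3}.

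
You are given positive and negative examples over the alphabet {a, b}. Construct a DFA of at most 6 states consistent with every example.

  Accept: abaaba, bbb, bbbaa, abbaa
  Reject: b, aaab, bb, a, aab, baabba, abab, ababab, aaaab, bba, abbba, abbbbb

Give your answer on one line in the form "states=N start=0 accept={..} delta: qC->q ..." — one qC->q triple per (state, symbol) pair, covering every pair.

State merging on the prefix tree: take the shortest (then alphabetical) example prefix whose next move is undefined and point that move at state 0, else 1, else 2, ...; a target is out if some Accept/Reject pair would then sit in one state with the same input left (inseparable). If every existing state is out, open a new one.
a: 0a undefined. 0a->0: ok.
b: 0b undefined. 0b->0: no, abaaba/b meet in 0. Open state 1: 0b->1.
ba: 1a undefined. 1a->0: no, abaaba/a meet in 0. 1a->1: no, abaaba/bba meet in 1 with "ba" left. Open state 2: 1a->2.
bb: 1b undefined. 1b->0: no, bbb/b meet in 1. 1b->1: no, bbb/b meet in 1. 1b->2: no, bbb/abab meet in 2 with "b" left. Open state 3: 1b->3.
baa: 2a undefined. 2a->0: ok.
bba: 3a undefined. 3a->0: no, abbaa/a meet in 0. 3a->1: ok.
bbb: 3b undefined. 3b->0: no, bbb/a meet in 0. 3b->1: no, abaaba/abbba meet in 2. 3b->2: no, bbbaa/a meet in 0. 3b->3: no, bbb/bb meet in 3. Open state 4: 3b->4.
abab: 2b undefined. 2b->0: ok.
bbba: 4a undefined. 4a->0: no, bbbaa/a meet in 0. 4a->1: ok.
abbbb: 4b undefined. 4b->0: ok.
All examples now run through 5 states with every (state, symbol) defined. Accept strings end in {2,4}, Reject strings end in {0,1,3}; accept={2,4}.

states=5 start=0 accept={2,4} delta: 0a->0 0b->1 1a->2 1b->3 2a->0 2b->0 3a->1 3b->4 4a->1 4b->0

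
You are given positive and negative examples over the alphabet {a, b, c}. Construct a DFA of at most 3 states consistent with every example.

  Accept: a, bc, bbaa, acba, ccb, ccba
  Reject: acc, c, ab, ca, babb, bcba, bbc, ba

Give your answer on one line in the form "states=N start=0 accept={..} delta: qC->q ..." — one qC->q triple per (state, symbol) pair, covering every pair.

Grow the machine one transition at a time. Run the examples from 0; the earliest place one falls off (shortest prefix, ties alphabetical) gets sent to the lowest-numbered state that keeps every Accept/Reject pair distinguishable — a pair clashes when both reach the same state with identical unread suffix — and to a fresh state only if none does.
a: 0a undefined. 0a->0: ok.
b: 0b undefined. 0b->0: no, a/ab meet in 0. Open state 1: 0b->1.
c: 0c undefined. 0c->0: no, a/acc meet in 0. 0c->1: no, bc/acc meet in 1 with "c" left. Open state 2: 0c->2.
ba: 1a undefined. 1a->0: no, a/ba meet in 0. 1a->1: ok.
bb: 1b undefined. 1b->0: ok.
bc: 1c undefined. 1c->0: ok.
ca: 2a undefined. 2a->0: no, a/ca meet in 0. 2a->1: ok.
cc: 2c undefined. 2c->0: no, a/acc meet in 0. 2c->1: ok.
acb: 2b undefined. 2b->0: ok.
All examples now run through 3 states with every (state, symbol) defined. Accept strings end in {0}, Reject strings end in {1,2}; accept={0}.

states=3 start=0 accept={0} delta: 0a->0 0b->1 0c->2 1a->1 1b->0 1c->0 2a->1 2b->0 2c->1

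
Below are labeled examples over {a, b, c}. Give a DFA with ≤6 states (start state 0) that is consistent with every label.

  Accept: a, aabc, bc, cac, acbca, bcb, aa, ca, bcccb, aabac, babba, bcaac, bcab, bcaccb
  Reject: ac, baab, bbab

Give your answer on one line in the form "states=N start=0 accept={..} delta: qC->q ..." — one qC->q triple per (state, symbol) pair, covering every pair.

Grow the machine one transition at a time. Run the examples from 0; the earliest place one falls off (shortest prefix, ties alphabetical) gets sent to the lowest-numbered state that keeps every Accept/Reject pair distinguishable — a pair clashes when both reach the same state with identical unread suffix — and to a fresh state only if none does.
a: 0a undefined. 0a->0: ok.
b: 0b undefined. 0b->0: no, a/baab meet in 0. Open state 1: 0b->1.
c: 0c undefined. 0c->0: no, a/ac meet in 0. 0c->1: ok.
ba: 1a undefined. 1a->0: no, cac/ac meet in 1. 1a->1: no, ca/ac meet in 1. Open state 2: 1a->2.
bb: 1b undefined. 1b->0: ok.
bc: 1c undefined. 1c->0: no, bcb/ac meet in 1. 1c->1: no, aabc/ac meet in 1. 1c->2: no, bcab/baab meet in 2 with "ab" left. Open state 3: 1c->3.
baa: 2a undefined. 2a->0: ok.
bab: 2b undefined. 2b->0: ok.
bca: 3a undefined. 3a->0: no, bcaac/ac meet in 1. 3a->1: ok.
bcb: 3b undefined. 3b->0: ok.
bcc: 3c undefined. 3c->0: no, bcaccb/ac meet in 1. 3c->1: ok.
cac: 2c undefined. 2c->0: ok.
All examples now run through 4 states with every (state, symbol) defined. Accept strings end in {0,2,3}, Reject strings end in {1}; accept={0,2,3}.

states=4 start=0 accept={0,2,3} delta: 0a->0 0b->1 0c->1 1a->2 1b->0 1c->3 2a->0 2b->0 2c->0 3a->1 3b->0 3c->1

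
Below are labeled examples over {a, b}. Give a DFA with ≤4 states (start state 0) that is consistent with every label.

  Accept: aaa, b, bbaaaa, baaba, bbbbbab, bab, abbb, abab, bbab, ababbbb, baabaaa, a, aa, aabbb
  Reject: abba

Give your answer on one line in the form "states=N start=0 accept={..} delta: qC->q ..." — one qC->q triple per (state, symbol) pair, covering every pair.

states=4 start=0 accept={0,1} delta: 0a->0 0b->1 1a->0 1b->2 2a->3 2b->0 3a->0 3b->0

Grow the machine one transition at a time. Run the examples from 0; the earliest place one falls off (shortest prefix, ties alphabetical) gets sent to the lowest-numbered state that keeps every Accept/Reject pair distinguishable — a pair clashes when both reach the same state with identical unread suffix — and to a fresh state only if none does.
a: 0a undefined. 0a->0: ok.
b: 0b undefined. 0b->0: no, aaa/abba meet in 0. Open state 1: 0b->1.
ba: 1a undefined. 1a->0: ok.
bb: 1b undefined. 1b->0: no, aaa/abba meet in 0. 1b->1: no, aaa/abba meet in 0. Open state 2: 1b->2.
bba: 2a undefined. 2a->0: no, aaa/abba meet in 0. 2a->1: no, b/abba meet in 1. 2a->2: no, bbaaaa/abba meet in 2. Open state 3: 2a->3.
bbb: 2b undefined. 2b->0: ok.
bbaa: 3a undefined. 3a->0: ok.
bbab: 3b undefined. 3b->0: ok.
All examples now run through 4 states with every (state, symbol) defined. Accept strings end in {0,1}, Reject strings end in {3}; accept={0,1}.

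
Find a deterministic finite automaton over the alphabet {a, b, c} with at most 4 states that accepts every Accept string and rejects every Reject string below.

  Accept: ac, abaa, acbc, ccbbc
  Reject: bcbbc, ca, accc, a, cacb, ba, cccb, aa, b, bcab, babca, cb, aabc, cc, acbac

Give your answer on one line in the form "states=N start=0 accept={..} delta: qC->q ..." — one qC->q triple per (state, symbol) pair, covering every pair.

State merging on the prefix tree: take the shortest (then alphabetical) example prefix whose next move is undefined and point that move at state 0, else 1, else 2, ...; a target is out if some Accept/Reject pair would then sit in one state with the same input left (inseparable). If every existing state is out, open a new one.
a: 0a undefined. 0a->0: ok.
b: 0b undefined. 0b->0: no, ac/aabc meet in 0 with "c" left. Open state 1: 0b->1.
c: 0c undefined. 0c->0: no, ac/ca meet in 0. 0c->1: no, ac/b meet in 1. Open state 2: 0c->2.
ba: 1a undefined. 1a->0: no, abaa/a meet in 0. 1a->1: no, abaa/ba meet in 1. 1a->2: no, ac/ba meet in 2. Open state 3: 1a->3.
bc: 1c undefined. 1c->0: ok.
ca: 2a undefined. 2a->0: ok.
cb: 2b undefined. 2b->0: no, ac/acbac meet in 2. 2b->1: no, acbc/ca meet in 0. 2b->2: no, ac/cacb meet in 2. 2b->3: ok.
cc: 2c undefined. 2c->0: no, ac/accc meet in 2. 2c->1: ok.
bab: 3b undefined. 3b->0: ok.
ccb: 1b undefined. 1b->0: no, ac/bcbbc meet in 2. 1b->1: no, ccbbc/bcbbc meet in 0. 1b->2: ok.
abaa: 3a undefined. 3a->0: no, ac/acbac meet in 2. 3a->1: no, abaa/bcbbc meet in 1. 3a->2: ok.
acbc: 3c undefined. 3c->0: no, acbc/ca meet in 0. 3c->1: no, acbc/bcbbc meet in 1. 3c->2: ok.
All examples now run through 4 states with every (state, symbol) defined. Accept strings end in {2}, Reject strings end in {0,1,3}; accept={2}.

states=4 start=0 accept={2} delta: 0a->0 0b->1 0c->2 1a->3 1b->2 1c->0 2a->0 2b->3 2c->1 3a->2 3b->0 3c->2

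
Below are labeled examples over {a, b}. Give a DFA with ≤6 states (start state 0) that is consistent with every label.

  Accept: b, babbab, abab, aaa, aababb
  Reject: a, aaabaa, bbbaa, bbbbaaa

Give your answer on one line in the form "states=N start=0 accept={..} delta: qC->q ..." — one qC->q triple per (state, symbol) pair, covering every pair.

states=4 start=0 accept={0,2,3} delta: 0a->1 0b->2 1a->2 1b->0 2a->0 2b->3 3a->2 3b->2

State merging on the prefix tree: take the shortest (then alphabetical) example prefix whose next move is undefined and point that move at state 0, else 1, else 2, ...; a target is out if some Accept/Reject pair would then sit in one state with the same input left (inseparable). If every existing state is out, open a new one.
a: 0a undefined. 0a->0: no, aaa/a meet in 0. Open state 1: 0a->1.
b: 0b undefined. 0b->0: no, aaa/bbbbaaa meet in 1 with "aa" left. 0b->1: no, b/a meet in 1. Open state 2: 0b->2.
aa: 1a undefined. 1a->0: no, aaa/a meet in 1. 1a->1: no, aaa/a meet in 1. 1a->2: ok.
ab: 1b undefined. 1b->0: ok.
ba: 2a undefined. 2a->0: ok.
bb: 2b undefined. 2b->0: no, babbab/bbbbaaa meet in 0. 2b->1: no, b/bbbaa meet in 2. 2b->2: no, b/bbbbaaa meet in 2. Open state 3: 2b->3.
bbb: 3b undefined. 3b->0: no, b/bbbaa meet in 2. 3b->1: no, abab/bbbaa meet in 0. 3b->2: ok.
aaba: 3a undefined. 3a->0: no, b/bbbbaaa meet in 2. 3a->1: no, babbab/bbbbaaa meet in 0. 3a->2: ok.
All examples now run through 4 states with every (state, symbol) defined. Accept strings end in {0,2,3}, Reject strings end in {1}; accept={0,2,3}.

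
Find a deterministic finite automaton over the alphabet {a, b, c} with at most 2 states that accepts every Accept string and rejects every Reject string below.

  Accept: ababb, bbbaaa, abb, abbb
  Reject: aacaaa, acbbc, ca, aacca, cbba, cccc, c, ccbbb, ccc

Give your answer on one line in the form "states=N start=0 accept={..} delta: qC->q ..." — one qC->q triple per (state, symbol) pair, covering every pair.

states=2 start=0 accept={0} delta: 0a->0 0b->0 0c->1 1a->1 1b->1 1c->1

Fold the examples into a partial DFA from state 0: repeatedly fix the first undefined (state, symbol) met by the shortest-then-alphabetical prefix, trying targets in increasing order and rejecting any under which an Accept and a Reject string meet in one state with the same remainder; add a state when all current targets are rejected. Accepting states are where Accept strings end.
a: 0a undefined. 0a->0: ok.
b: 0b undefined. 0b->0: ok.
c: 0c undefined. 0c->0: no, ababb/aacaaa meet in 0. Open state 1: 0c->1.
ca: 1a undefined. 1a->0: no, ababb/aacaaa meet in 0. 1a->1: ok.
cb: 1b undefined. 1b->0: no, ababb/cbba meet in 0. 1b->1: ok.
cc: 1c undefined. 1c->0: no, ababb/acbbc meet in 0. 1c->1: ok.
All examples now run through 2 states with every (state, symbol) defined. Accept strings end in {0}, Reject strings end in {1}; accept={0}.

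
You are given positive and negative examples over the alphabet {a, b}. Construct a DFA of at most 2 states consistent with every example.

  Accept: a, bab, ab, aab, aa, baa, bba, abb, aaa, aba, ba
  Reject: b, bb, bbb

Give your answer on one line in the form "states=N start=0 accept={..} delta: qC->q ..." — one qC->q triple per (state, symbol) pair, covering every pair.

states=2 start=0 accept={1} delta: 0a->1 0b->0 1a->1 1b->1

State merging on the prefix tree: take the shortest (then alphabetical) example prefix whose next move is undefined and point that move at state 0, else 1, else 2, ...; a target is out if some Accept/Reject pair would then sit in one state with the same input left (inseparable). If every existing state is out, open a new one.
a: 0a undefined. 0a->0: no, ab/b meet in 0 with "b" left. Open state 1: 0a->1.
b: 0b undefined. 0b->0: ok.
aa: 1a undefined. 1a->0: no, aab/b meet in 0. 1a->1: ok.
ab: 1b undefined. 1b->0: no, bab/b meet in 0. 1b->1: ok.
All examples now run through 2 states with every (state, symbol) defined. Accept strings end in {1}, Reject strings end in {0}; accept={1}.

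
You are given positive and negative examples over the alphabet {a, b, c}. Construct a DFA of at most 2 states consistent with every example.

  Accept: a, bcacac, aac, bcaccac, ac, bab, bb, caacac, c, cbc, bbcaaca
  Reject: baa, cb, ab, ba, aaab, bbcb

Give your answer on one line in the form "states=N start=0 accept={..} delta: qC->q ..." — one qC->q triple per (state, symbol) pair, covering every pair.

State merging on the prefix tree: take the shortest (then alphabetical) example prefix whose next move is undefined and point that move at state 0, else 1, else 2, ...; a target is out if some Accept/Reject pair would then sit in one state with the same input left (inseparable). If every existing state is out, open a new one.
a: 0a undefined. 0a->0: ok.
b: 0b undefined. 0b->0: no, a/baa meet in 0. Open state 1: 0b->1.
c: 0c undefined. 0c->0: ok.
ba: 1a undefined. 1a->0: no, a/baa meet in 0. 1a->1: ok.
bb: 1b undefined. 1b->0: ok.
bc: 1c undefined. 1c->0: ok.
All examples now run through 2 states with every (state, symbol) defined. Accept strings end in {0}, Reject strings end in {1}; accept={0}.

states=2 start=0 accept={0} delta: 0a->0 0b->1 0c->0 1a->1 1b->0 1c->0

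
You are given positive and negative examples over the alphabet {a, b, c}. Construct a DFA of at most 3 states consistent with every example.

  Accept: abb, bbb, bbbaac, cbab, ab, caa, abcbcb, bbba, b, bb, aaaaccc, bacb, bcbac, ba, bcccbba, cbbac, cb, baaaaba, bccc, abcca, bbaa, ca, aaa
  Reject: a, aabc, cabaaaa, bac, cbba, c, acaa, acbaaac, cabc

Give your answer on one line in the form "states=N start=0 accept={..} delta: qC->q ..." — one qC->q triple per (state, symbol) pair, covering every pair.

states=3 start=0 accept={0,2} delta: 0a->1 0b->2 0c->1 1a->2 1b->2 1c->2 2a->0 2b->0 2c->2

Fold the examples into a partial DFA from state 0: repeatedly fix the first undefined (state, symbol) met by the shortest-then-alphabetical prefix, trying targets in increasing order and rejecting any under which an Accept and a Reject string meet in one state with the same remainder; add a state when all current targets are rejected. Accepting states are where Accept strings end.
a: 0a undefined. 0a->0: no, caa/acaa meet in 0 with "caa" left. Open state 1: 0a->1.
b: 0b undefined. 0b->0: no, bbba/a meet in 1. 0b->1: no, b/a meet in 1. Open state 2: 0b->2.
c: 0c undefined. 0c->0: no, ca/a meet in 1. 0c->1: ok.
aa: 1a undefined. 1a->0: no, caa/a meet in 1. 1a->1: no, caa/a meet in 1. 1a->2: ok.
ab: 1b undefined. 1b->0: no, caa/cbba meet in 2 with "a" left. 1b->1: no, abb/a meet in 1. 1b->2: ok.
ac: 1c undefined. 1c->0: no, ab/acaa meet in 2. 1c->1: no, caa/acaa meet in 2 with "a" left. 1c->2: ok.
ba: 2a undefined. 2a->0: ok.
bb: 2b undefined. 2b->0: ok.
bc: 2c undefined. 2c->0: no, aaaaccc/a meet in 1. 2c->1: no, bcbac/a meet in 1. 2c->2: ok.
All examples now run through 3 states with every (state, symbol) defined. Accept strings end in {0,2}, Reject strings end in {1}; accept={0,2}.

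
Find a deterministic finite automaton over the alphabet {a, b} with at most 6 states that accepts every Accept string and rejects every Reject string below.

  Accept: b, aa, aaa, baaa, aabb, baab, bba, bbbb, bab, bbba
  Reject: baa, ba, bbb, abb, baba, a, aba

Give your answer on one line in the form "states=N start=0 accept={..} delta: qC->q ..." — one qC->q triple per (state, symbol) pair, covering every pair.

states=5 start=0 accept={2,3} delta: 0a->1 0b->2 1a->3 1b->2 2a->0 2b->4 3a->2 3b->0 4a->2 4b->1

Grow the machine one transition at a time. Run the examples from 0; the earliest place one falls off (shortest prefix, ties alphabetical) gets sent to the lowest-numbered state that keeps every Accept/Reject pair distinguishable — a pair clashes when both reach the same state with identical unread suffix — and to a fresh state only if none does.
a: 0a undefined. 0a->0: no, aa/a meet in 0. Open state 1: 0a->1.
b: 0b undefined. 0b->0: no, b/bbb meet in 0. 0b->1: no, b/a meet in 1. Open state 2: 0b->2.
aa: 1a undefined. 1a->0: no, aaa/a meet in 1. 1a->1: no, aa/a meet in 1. 1a->2: no, aaa/ba meet in 2 with "a" left. Open state 3: 1a->3.
ab: 1b undefined. 1b->0: no, b/abb meet in 2. 1b->1: no, aa/aba meet in 3. 1b->2: ok.
ba: 2a undefined. 2a->0: ok.
bb: 2b undefined. 2b->0: no, b/bbb meet in 2. 2b->1: no, b/bbb meet in 2. 2b->2: no, b/bbb meet in 2. 2b->3: no, aa/abb meet in 3. Open state 4: 2b->4.
aaa: 3a undefined. 3a->0: no, aaa/ba meet in 0. 3a->1: no, aaa/baa meet in 1. 3a->2: ok.
aab: 3b undefined. 3b->0: ok.
bba: 4a undefined. 4a->0: no, bba/ba meet in 0. 4a->1: no, bba/baa meet in 1. 4a->2: ok.
bbb: 4b undefined. 4b->0: no, bbba/baa meet in 1. 4b->1: ok.
All examples now run through 5 states with every (state, symbol) defined. Accept strings end in {2,3}, Reject strings end in {0,1,4}; accept={2,3}.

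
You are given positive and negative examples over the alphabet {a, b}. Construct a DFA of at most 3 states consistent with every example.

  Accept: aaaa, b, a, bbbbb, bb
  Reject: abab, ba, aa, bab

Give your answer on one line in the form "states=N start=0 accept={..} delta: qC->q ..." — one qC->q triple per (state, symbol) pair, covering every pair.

states=3 start=0 accept={1} delta: 0a->1 0b->1 1a->2 1b->1 2a->0 2b->0

Fold the examples into a partial DFA from state 0: repeatedly fix the first undefined (state, symbol) met by the shortest-then-alphabetical prefix, trying targets in increasing order and rejecting any under which an Accept and a Reject string meet in one state with the same remainder; add a state when all current targets are rejected. Accepting states are where Accept strings end.
a: 0a undefined. 0a->0: no, aaaa/aa meet in 0. Open state 1: 0a->1.
b: 0b undefined. 0b->0: no, a/ba meet in 1. 0b->1: ok.
aa: 1a undefined. 1a->0: no, aaaa/ba meet in 0. 1a->1: no, aaaa/ba meet in 1. Open state 2: 1a->2.
ab: 1b undefined. 1b->0: no, bb/abab meet in 0. 1b->1: ok.
aaa: 2a undefined. 2a->0: ok.
bab: 2b undefined. 2b->0: ok.
All examples now run through 3 states with every (state, symbol) defined. Accept strings end in {1}, Reject strings end in {0,2}; accept={1}.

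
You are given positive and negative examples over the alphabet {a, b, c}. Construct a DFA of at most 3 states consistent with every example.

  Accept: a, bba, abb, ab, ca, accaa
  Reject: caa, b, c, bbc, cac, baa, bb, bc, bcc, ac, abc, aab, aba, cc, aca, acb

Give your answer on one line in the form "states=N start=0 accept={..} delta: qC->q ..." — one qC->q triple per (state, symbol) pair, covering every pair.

states=3 start=0 accept={1} delta: 0a->1 0b->0 0c->0 1a->0 1b->1 1c->2 2a->0 2b->0 2c->1

Fold the examples into a partial DFA from state 0: repeatedly fix the first undefined (state, symbol) met by the shortest-then-alphabetical prefix, trying targets in increasing order and rejecting any under which an Accept and a Reject string meet in one state with the same remainder; add a state when all current targets are rejected. Accepting states are where Accept strings end.
a: 0a undefined. 0a->0: no, abb/bb meet in 0 with "bb" left. Open state 1: 0a->1.
b: 0b undefined. 0b->0: ok.
c: 0c undefined. 0c->0: ok.
aa: 1a undefined. 1a->0: ok.
ab: 1b undefined. 1b->0: no, a/aba meet in 1. 1b->1: ok.
ac: 1c undefined. 1c->0: no, a/aca meet in 1. 1c->1: no, a/cac meet in 1. Open state 2: 1c->2.
aca: 2a undefined. 2a->0: ok.
acb: 2b undefined. 2b->0: ok.
acc: 2c undefined. 2c->0: no, accaa/caa meet in 0. 2c->1: ok.
All examples now run through 3 states with every (state, symbol) defined. Accept strings end in {1}, Reject strings end in {0,2}; accept={1}.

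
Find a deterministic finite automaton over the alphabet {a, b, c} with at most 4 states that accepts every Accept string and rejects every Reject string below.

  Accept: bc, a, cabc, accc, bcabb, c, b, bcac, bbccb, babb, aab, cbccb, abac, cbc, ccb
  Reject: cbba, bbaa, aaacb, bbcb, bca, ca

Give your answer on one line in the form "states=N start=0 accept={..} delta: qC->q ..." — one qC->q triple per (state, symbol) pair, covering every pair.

states=4 start=0 accept={0,1,3} delta: 0a->0 0b->1 0c->1 1a->2 1b->2 1c->3 2a->1 2b->3 2c->1 3a->2 3b->0 3c->0

Grow the machine one transition at a time. Run the examples from 0; the earliest place one falls off (shortest prefix, ties alphabetical) gets sent to the lowest-numbered state that keeps every Accept/Reject pair distinguishable — a pair clashes when both reach the same state with identical unread suffix — and to a fresh state only if none does.
a: 0a undefined. 0a->0: ok.
b: 0b undefined. 0b->0: no, a/bbaa meet in 0. Open state 1: 0b->1.
c: 0c undefined. 0c->0: no, a/ca meet in 0. 0c->1: ok.
ba: 1a undefined. 1a->0: no, a/ca meet in 0. 1a->1: no, c/ca meet in 1. Open state 2: 1a->2.
bb: 1b undefined. 1b->0: no, a/bbaa meet in 0. 1b->1: no, c/aaacb meet in 1. 1b->2: ok.
bc: 1c undefined. 1c->0: no, bc/bca meet in 0. 1c->1: no, ccb/aaacb meet in 2. 1c->2: no, bc/aaacb meet in 2. Open state 3: 1c->3.
bab: 2b undefined. 2b->0: no, a/cbba meet in 0. 2b->1: no, babb/cbba meet in 2. 2b->2: no, babb/aaacb meet in 2. 2b->3: ok.
bba: 2a undefined. 2a->0: no, a/bbaa meet in 0. 2a->1: ok.
bbc: 2c undefined. 2c->0: no, c/bbcb meet in 1. 2c->1: ok.
bca: 3a undefined. 3a->0: no, a/cbba meet in 0. 3a->1: no, c/cbba meet in 1. 3a->2: ok.
ccb: 3b undefined. 3b->0: ok.
accc: 3c undefined. 3c->0: ok.
All examples now run through 4 states with every (state, symbol) defined. Accept strings end in {0,1,3}, Reject strings end in {2}; accept={0,1,3}.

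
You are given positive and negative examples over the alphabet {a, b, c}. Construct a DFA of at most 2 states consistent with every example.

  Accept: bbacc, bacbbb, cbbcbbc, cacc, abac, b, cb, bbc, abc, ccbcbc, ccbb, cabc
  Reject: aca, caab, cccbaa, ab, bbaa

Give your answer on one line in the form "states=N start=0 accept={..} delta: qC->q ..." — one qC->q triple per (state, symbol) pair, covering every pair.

states=2 start=0 accept={0} delta: 0a->1 0b->0 0c->0 1a->1 1b->1 1c->0

Grow the machine one transition at a time. Run the examples from 0; the earliest place one falls off (shortest prefix, ties alphabetical) gets sent to the lowest-numbered state that keeps every Accept/Reject pair distinguishable — a pair clashes when both reach the same state with identical unread suffix — and to a fresh state only if none does.
a: 0a undefined. 0a->0: no, b/ab meet in 0 with "b" left. Open state 1: 0a->1.
b: 0b undefined. 0b->0: ok.
c: 0c undefined. 0c->0: ok.
ab: 1b undefined. 1b->0: no, cbbcbbc/ab meet in 0. 1b->1: ok.
ac: 1c undefined. 1c->0: ok.
aba: 1a undefined. 1a->0: no, bbacc/caab meet in 0. 1a->1: ok.
All examples now run through 2 states with every (state, symbol) defined. Accept strings end in {0}, Reject strings end in {1}; accept={0}.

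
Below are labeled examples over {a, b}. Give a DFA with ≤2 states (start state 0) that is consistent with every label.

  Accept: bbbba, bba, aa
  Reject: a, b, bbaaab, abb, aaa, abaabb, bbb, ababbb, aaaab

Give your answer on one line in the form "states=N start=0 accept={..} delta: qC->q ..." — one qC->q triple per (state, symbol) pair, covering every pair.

states=2 start=0 accept={0} delta: 0a->1 0b->1 1a->0 1b->1

Grow the machine one transition at a time. Run the examples from 0; the earliest place one falls off (shortest prefix, ties alphabetical) gets sent to the lowest-numbered state that keeps every Accept/Reject pair distinguishable — a pair clashes when both reach the same state with identical unread suffix — and to a fresh state only if none does.
a: 0a undefined. 0a->0: no, aa/a meet in 0. Open state 1: 0a->1.
b: 0b undefined. 0b->0: no, bbbba/a meet in 1. 0b->1: ok.
aa: 1a undefined. 1a->0: ok.
ab: 1b undefined. 1b->0: no, bbbba/a meet in 1. 1b->1: ok.
All examples now run through 2 states with every (state, symbol) defined. Accept strings end in {0}, Reject strings end in {1}; accept={0}.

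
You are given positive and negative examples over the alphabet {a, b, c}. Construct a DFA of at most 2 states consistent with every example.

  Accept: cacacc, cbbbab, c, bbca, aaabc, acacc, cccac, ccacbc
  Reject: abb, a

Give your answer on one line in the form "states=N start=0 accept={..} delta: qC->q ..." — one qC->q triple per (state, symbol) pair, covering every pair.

states=2 start=0 accept={1} delta: 0a->0 0b->0 0c->1 1a->1 1b->1 1c->1

Fold the examples into a partial DFA from state 0: repeatedly fix the first undefined (state, symbol) met by the shortest-then-alphabetical prefix, trying targets in increasing order and rejecting any under which an Accept and a Reject string meet in one state with the same remainder; add a state when all current targets are rejected. Accepting states are where Accept strings end.
a: 0a undefined. 0a->0: ok.
b: 0b undefined. 0b->0: ok.
c: 0c undefined. 0c->0: no, cacacc/abb meet in 0. Open state 1: 0c->1.
ca: 1a undefined. 1a->0: no, bbca/abb meet in 0. 1a->1: ok.
cb: 1b undefined. 1b->0: no, cbbbab/abb meet in 0. 1b->1: ok.
cc: 1c undefined. 1c->0: no, cacacc/abb meet in 0. 1c->1: ok.
All examples now run through 2 states with every (state, symbol) defined. Accept strings end in {1}, Reject strings end in {0}; accept={1}.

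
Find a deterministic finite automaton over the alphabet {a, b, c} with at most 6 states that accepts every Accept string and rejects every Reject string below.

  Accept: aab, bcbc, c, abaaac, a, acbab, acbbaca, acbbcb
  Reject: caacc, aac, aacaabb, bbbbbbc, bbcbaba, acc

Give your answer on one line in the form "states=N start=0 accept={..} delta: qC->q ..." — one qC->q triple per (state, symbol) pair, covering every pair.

states=5 start=0 accept={0,1,2} delta: 0a->1 0b->1 0c->0 1a->1 1b->2 1c->3 2a->2 2b->4 2c->1 3a->0 3b->0 3c->3 4a->3 4b->1 4c->3

Grow the machine one transition at a time. Run the examples from 0; the earliest place one falls off (shortest prefix, ties alphabetical) gets sent to the lowest-numbered state that keeps every Accept/Reject pair distinguishable — a pair clashes when both reach the same state with identical unread suffix — and to a fresh state only if none does.
a: 0a undefined. 0a->0: no, c/aac meet in 0 with "c" left. Open state 1: 0a->1.
b: 0b undefined. 0b->0: no, c/bbbbbbc meet in 0 with "c" left. 0b->1: ok.
c: 0c undefined. 0c->0: ok.
aa: 1a undefined. 1a->0: no, c/caacc meet in 0. 1a->1: ok.
ab: 1b undefined. 1b->0: no, aab/bbbbbbc meet in 0. 1b->1: no, abaaac/aac meet in 1 with "c" left. Open state 2: 1b->2.
ac: 1c undefined. 1c->0: no, bcbc/caacc meet in 0. 1c->1: no, a/caacc meet in 1. 1c->2: no, aab/aac meet in 2. Open state 3: 1c->3.
aba: 2a undefined. 2a->0: no, abaaac/aac meet in 3. 2a->1: no, abaaac/aac meet in 3. 2a->2: ok.
acb: 3b undefined. 3b->0: ok.
acc: 3c undefined. 3c->0: no, bcbc/caacc meet in 0. 3c->1: no, a/caacc meet in 1. 3c->2: no, aab/caacc meet in 2. 3c->3: ok.
bbb: 2b undefined. 2b->0: no, bcbc/bbbbbbc meet in 0. 2b->1: no, abaaac/bbbbbbc meet in 2 with "c" left. 2b->2: no, abaaac/bbbbbbc meet in 2 with "c" left. 2b->3: no, abaaac/bbbbbbc meet in 2 with "c" left. Open state 4: 2b->4.
bbc: 2c undefined. 2c->0: no, aab/bbcbaba meet in 2. 2c->1: ok.
aaca: 3a undefined. 3a->0: ok.
bbbb: 4b undefined. 4b->0: no, abaaac/bbbbbbc meet in 1. 4b->1: ok.
bbbbbbc: 4c undefined. 4c->0: no, bcbc/bbbbbbc meet in 0. 4c->1: no, abaaac/bbbbbbc meet in 1. 4c->2: no, aab/bbbbbbc meet in 2. 4c->3: ok.
bbcbaba: 4a undefined. 4a->0: no, bcbc/bbcbaba meet in 0. 4a->1: no, abaaac/bbcbaba meet in 1. 4a->2: no, aab/bbcbaba meet in 2. 4a->3: ok.
All examples now run through 5 states with every (state, symbol) defined. Accept strings end in {0,1,2}, Reject strings end in {3,4}; accept={0,1,2}.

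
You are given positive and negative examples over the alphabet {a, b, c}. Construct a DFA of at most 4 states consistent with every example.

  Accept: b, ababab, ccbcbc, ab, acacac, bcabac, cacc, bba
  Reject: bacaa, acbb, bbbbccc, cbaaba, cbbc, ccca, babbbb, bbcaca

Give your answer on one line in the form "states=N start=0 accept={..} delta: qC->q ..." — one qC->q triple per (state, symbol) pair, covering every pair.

Fold the examples into a partial DFA from state 0: repeatedly fix the first undefined (state, symbol) met by the shortest-then-alphabetical prefix, trying targets in increasing order and rejecting any under which an Accept and a Reject string meet in one state with the same remainder; add a state when all current targets are rejected. Accepting states are where Accept strings end.
a: 0a undefined. 0a->0: ok.
b: 0b undefined. 0b->0: no, b/babbbb meet in 0. Open state 1: 0b->1.
c: 0c undefined. 0c->0: no, acacac/ccca meet in 0. 0c->1: ok.
ba: 1a undefined. 1a->0: ok.
bb: 1b undefined. 1b->0: no, b/acbb meet in 1. 1b->1: no, b/acbb meet in 1. Open state 2: 1b->2.
bc: 1c undefined. 1c->0: no, ccbcbc/bacaa meet in 0. 1c->1: ok.
bba: 2a undefined. 2a->0: no, bba/bacaa meet in 0. 2a->1: ok.
bbb: 2b undefined. 2b->0: no, b/bbbbccc meet in 1. 2b->1: no, b/acbb meet in 1. 2b->2: ok.
bbc: 2c undefined. 2c->0: no, b/bbbbccc meet in 1. 2c->1: no, b/bbbbccc meet in 1. 2c->2: no, ccbcbc/acbb meet in 2. Open state 3: 2c->3.
bbca: 3a undefined. 3a->0: ok.
ccbcb: 3b undefined. 3b->0: ok.
bbbbcc: 3c undefined. 3c->0: no, b/bbbbccc meet in 1. 3c->1: no, b/bbbbccc meet in 1. 3c->2: ok.
All examples now run through 4 states with every (state, symbol) defined. Accept strings end in {1}, Reject strings end in {0,2,3}; accept={1}.

states=4 start=0 accept={1} delta: 0a->0 0b->1 0c->1 1a->0 1b->2 1c->1 2a->1 2b->2 2c->3 3a->0 3b->0 3c->2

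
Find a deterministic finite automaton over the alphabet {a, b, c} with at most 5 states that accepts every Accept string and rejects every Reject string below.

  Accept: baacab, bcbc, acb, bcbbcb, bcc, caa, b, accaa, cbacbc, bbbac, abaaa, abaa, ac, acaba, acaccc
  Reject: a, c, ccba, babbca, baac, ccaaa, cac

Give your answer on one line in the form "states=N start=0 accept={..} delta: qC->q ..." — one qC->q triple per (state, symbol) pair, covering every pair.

states=5 start=0 accept={0,2,3} delta: 0a->1 0b->0 0c->1 1a->3 1b->1 1c->2 2a->4 2b->0 2c->0 3a->3 3b->0 3c->1 4a->0 4b->1 4c->0

Fold the examples into a partial DFA from state 0: repeatedly fix the first undefined (state, symbol) met by the shortest-then-alphabetical prefix, trying targets in increasing order and rejecting any under which an Accept and a Reject string meet in one state with the same remainder; add a state when all current targets are rejected. Accepting states are where Accept strings end.
a: 0a undefined. 0a->0: no, ac/c meet in 0 with "c" left. Open state 1: 0a->1.
b: 0b undefined. 0b->0: ok.
c: 0c undefined. 0c->0: no, bcbc/c meet in 0. 0c->1: ok.
ab: 1b undefined. 1b->0: no, bcbc/a meet in 1. 1b->1: ok.
ac: 1c undefined. 1c->0: no, caa/ccaaa meet in 1 with "aa" left. 1c->1: no, bcbc/a meet in 1. Open state 2: 1c->2.
ca: 1a undefined. 1a->0: no, caa/a meet in 1. 1a->1: no, bcbc/baac meet in 2. 1a->2: no, caa/babbca meet in 2 with "a" left. Open state 3: 1a->3.
aca: 2a undefined. 2a->0: no, b/babbca meet in 0. 2a->1: no, caa/ccaaa meet in 3 with "a" left. 2a->2: no, bcbc/babbca meet in 2. 2a->3: no, abaaa/ccaaa meet in 3 with "aa" left. Open state 4: 2a->4.
acb: 2b undefined. 2b->0: ok.
acc: 2c undefined. 2c->0: ok.
caa: 3a undefined. 3a->0: no, abaaa/a meet in 1. 3a->1: no, caa/a meet in 1. 3a->2: no, abaaa/babbca meet in 4. 3a->3: ok.
cac: 3c undefined. 3c->0: no, baacab/a meet in 1. 3c->1: ok.
acab: 4b undefined. 4b->0: no, acaba/a meet in 1. 4b->1: ok.
acac: 4c undefined. 4c->0: ok.
ccaa: 4a undefined. 4a->0: ok.
baacab: 3b undefined. 3b->0: ok.
All examples now run through 5 states with every (state, symbol) defined. Accept strings end in {0,2,3}, Reject strings end in {1,4}; accept={0,2,3}.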